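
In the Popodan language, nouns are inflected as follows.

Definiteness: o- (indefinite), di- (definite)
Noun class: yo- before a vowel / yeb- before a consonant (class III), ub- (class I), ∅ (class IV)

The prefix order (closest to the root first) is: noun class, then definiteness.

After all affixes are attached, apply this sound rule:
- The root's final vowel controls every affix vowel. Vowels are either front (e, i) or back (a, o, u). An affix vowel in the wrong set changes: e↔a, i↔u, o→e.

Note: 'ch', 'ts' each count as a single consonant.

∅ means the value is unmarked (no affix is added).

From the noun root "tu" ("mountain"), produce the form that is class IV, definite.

noun class = class IV: zero marking, form stays tu.
Attach definiteness definite di- → ditu.
Apply vowel harmony: ditu → dutu.

dutu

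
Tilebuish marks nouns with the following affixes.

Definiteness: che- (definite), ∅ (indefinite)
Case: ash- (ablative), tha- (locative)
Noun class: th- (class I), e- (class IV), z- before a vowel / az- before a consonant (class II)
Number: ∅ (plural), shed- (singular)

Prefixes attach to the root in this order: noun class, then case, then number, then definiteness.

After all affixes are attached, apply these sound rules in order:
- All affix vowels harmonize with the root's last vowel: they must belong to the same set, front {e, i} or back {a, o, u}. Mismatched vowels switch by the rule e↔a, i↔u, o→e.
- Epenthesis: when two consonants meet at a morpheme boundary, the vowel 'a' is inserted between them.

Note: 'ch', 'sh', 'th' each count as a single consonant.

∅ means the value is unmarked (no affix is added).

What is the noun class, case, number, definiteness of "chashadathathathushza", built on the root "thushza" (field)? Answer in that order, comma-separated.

Segment: che-shed-tha-th-thushza.
noun class: th- → class I.
case: tha- → locative.
number: shed- → singular.
definiteness: che- → definite.

class I, locative, singular, definite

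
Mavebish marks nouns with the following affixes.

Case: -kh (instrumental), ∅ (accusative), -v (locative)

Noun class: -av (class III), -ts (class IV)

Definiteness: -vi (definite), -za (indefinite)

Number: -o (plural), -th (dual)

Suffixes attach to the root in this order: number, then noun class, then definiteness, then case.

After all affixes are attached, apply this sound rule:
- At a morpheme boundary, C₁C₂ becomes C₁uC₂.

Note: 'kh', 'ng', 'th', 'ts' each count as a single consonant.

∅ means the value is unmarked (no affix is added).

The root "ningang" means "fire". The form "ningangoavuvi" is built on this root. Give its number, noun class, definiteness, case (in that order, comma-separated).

plural, class III, definite, accusative

Segment: ningang-o-av-vi.
number: -o → plural.
noun class: -av → class III.
definiteness: -vi → definite.
case: ∅ → accusative.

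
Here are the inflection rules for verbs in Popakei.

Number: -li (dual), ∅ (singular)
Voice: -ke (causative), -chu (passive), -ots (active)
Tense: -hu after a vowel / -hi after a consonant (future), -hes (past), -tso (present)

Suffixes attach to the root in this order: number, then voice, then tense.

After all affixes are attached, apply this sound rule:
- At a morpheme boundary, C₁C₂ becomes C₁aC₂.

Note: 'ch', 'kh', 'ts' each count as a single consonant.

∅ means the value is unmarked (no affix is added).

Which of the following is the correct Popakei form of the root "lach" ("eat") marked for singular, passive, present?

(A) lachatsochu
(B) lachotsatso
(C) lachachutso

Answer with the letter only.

C

number = singular: zero marking, form stays lach.
Attach voice passive -chu → lachchu.
Attach tense present -tso → lachchutso.
Apply epenthesis: lachchutso → lachachutso.
So the correct form is lachachutso, option (C).
(B) lachotsatso is wrong: it uses active instead of passive for voice.
(A) lachatsochu is wrong: it has the affixes in the wrong order.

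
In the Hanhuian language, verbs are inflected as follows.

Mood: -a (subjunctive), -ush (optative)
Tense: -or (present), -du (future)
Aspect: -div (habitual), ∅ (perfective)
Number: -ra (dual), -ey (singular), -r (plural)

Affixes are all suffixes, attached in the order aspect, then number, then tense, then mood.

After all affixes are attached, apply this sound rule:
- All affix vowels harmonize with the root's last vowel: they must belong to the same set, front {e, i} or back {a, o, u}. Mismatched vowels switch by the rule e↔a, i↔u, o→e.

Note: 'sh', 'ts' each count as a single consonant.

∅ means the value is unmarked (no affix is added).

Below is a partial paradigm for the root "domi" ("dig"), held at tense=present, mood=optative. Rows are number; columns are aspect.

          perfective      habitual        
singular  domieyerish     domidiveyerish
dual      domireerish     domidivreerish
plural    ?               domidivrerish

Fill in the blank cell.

aspect = perfective: zero marking, form stays domi.
Attach number plural -r → domir.
Attach tense present -or → domiror.
Attach mood optative -ush → domirorush.
Apply vowel harmony: domirorush → domirerish.

domirerish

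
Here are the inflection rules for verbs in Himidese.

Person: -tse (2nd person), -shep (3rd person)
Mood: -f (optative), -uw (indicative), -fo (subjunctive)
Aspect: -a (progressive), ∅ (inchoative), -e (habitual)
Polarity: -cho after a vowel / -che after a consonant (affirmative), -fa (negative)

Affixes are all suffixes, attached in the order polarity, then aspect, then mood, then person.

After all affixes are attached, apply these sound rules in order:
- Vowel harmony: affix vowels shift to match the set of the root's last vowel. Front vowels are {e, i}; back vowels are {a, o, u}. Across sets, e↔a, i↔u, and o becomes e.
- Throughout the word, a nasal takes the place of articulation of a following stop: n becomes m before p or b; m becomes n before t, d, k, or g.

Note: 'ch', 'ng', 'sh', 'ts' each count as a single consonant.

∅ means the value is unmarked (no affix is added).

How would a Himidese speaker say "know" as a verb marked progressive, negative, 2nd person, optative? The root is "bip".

bipfeeftse

Attach polarity negative -fa → bipfa.
Attach aspect progressive -a → bipfaa.
Attach mood optative -f → bipfaaf.
Attach person 2nd person -tse → bipfaaftse.
Apply vowel harmony: bipfaaftse → bipfeeftse.
Nasal assimilation: no change.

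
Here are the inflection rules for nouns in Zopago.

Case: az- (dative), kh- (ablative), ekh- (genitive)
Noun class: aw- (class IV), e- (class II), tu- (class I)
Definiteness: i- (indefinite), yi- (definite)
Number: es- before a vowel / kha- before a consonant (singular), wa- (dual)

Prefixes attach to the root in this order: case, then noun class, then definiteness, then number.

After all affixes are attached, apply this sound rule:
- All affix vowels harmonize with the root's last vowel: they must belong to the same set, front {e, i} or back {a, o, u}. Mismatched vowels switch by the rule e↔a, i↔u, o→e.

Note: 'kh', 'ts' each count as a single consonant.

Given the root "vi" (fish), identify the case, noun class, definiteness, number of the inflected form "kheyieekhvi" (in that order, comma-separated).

Segment: kha-yi-e-ekh-vi.
case: ekh- → genitive.
noun class: e- → class II.
definiteness: yi- → definite.
number: es/kha- → singular.

genitive, class II, definite, singular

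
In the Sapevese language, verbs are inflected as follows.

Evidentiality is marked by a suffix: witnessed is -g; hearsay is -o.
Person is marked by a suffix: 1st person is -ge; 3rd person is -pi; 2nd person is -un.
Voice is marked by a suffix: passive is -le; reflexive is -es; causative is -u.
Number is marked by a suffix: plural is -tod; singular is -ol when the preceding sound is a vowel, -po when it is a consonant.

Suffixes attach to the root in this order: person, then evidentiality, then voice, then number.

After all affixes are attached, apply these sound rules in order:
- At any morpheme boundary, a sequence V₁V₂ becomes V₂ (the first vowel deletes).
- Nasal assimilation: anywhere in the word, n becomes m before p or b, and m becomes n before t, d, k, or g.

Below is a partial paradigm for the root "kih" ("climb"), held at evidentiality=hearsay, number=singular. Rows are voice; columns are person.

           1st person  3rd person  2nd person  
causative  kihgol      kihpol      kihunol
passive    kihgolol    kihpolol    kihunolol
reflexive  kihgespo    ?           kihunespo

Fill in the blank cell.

Attach person 3rd person -pi → kihpi.
Attach evidentiality hearsay -o → kihpio.
Attach voice reflexive -es → kihpioes.
Attach number singular -po (after consonant 's') → kihpioespo.
Apply vowel deletion: kihpioespo → kihpespo.
Nasal assimilation: no change.

kihpespo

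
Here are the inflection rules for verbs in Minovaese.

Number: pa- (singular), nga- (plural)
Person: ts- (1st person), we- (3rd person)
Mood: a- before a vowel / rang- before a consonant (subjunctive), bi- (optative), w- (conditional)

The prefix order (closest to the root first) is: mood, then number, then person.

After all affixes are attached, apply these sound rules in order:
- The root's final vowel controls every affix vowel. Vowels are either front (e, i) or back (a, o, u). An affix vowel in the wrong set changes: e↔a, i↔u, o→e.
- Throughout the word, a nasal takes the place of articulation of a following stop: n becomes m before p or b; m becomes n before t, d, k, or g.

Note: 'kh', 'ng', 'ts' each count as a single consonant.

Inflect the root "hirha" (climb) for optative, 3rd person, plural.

wangabuhirha

Attach mood optative bi- → bihirha.
Attach number plural nga- → ngabihirha.
Attach person 3rd person we- → wengabihirha.
Apply vowel harmony: wengabihirha → wangabuhirha.
Nasal assimilation: no change.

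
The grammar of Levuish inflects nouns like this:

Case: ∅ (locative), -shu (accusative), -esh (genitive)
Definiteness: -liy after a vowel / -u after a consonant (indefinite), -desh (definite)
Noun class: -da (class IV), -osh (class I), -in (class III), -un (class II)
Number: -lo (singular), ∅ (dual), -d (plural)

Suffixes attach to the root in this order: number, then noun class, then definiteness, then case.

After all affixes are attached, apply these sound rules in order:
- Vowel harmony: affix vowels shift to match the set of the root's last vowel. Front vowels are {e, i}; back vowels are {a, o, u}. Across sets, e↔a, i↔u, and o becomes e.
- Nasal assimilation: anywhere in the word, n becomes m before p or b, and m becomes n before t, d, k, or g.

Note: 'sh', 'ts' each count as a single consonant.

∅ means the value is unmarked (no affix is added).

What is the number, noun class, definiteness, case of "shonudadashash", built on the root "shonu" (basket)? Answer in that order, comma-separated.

dual, class IV, definite, genitive

Segment: shonu-da-desh-esh.
number: ∅ → dual.
noun class: -da → class IV.
definiteness: -desh → definite.
case: -esh → genitive.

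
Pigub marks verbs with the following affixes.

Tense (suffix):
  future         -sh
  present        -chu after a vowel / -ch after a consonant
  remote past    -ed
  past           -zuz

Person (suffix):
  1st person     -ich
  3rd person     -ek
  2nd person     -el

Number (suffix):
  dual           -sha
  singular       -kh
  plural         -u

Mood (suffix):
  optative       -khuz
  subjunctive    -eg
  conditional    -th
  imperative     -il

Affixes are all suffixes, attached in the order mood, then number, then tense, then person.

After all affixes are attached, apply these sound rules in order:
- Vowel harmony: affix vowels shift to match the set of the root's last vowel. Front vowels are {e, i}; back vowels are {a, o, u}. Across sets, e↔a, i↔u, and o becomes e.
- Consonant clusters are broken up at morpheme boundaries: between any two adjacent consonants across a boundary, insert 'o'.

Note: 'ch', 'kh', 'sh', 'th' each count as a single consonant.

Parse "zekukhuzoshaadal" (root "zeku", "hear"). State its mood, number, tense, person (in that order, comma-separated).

Segment: zeku-khuz-sha-ed-el.
mood: -khuz → optative.
number: -sha → dual.
tense: -ed → remote past.
person: -el → 2nd person.

optative, dual, remote past, 2nd person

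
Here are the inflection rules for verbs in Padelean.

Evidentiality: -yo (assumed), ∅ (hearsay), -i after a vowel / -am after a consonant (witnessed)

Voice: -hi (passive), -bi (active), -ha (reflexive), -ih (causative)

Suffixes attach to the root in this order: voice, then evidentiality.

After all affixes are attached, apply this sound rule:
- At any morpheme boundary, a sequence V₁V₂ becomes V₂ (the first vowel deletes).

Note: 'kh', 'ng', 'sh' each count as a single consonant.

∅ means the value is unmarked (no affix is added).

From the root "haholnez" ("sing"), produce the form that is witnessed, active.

Attach voice active -bi → haholnezbi.
Attach evidentiality witnessed -i (after vowel 'i') → haholnezbii.
Apply vowel deletion: haholnezbii → haholnezbi.

haholnezbi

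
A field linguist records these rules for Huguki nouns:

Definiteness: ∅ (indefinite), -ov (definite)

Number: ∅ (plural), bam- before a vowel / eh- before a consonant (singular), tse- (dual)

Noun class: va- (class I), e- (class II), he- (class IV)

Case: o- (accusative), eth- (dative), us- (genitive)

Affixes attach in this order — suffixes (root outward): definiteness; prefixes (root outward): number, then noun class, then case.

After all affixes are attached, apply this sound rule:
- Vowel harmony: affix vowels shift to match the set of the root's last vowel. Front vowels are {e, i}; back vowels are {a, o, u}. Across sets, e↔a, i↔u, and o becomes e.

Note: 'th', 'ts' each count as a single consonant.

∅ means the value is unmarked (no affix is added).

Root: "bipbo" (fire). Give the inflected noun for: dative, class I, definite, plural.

Attach definiteness definite -ov → bipboov.
number = plural: zero marking, form stays bipboov.
Attach noun class class I va- → vabipboov.
Attach case dative eth- → ethvabipboov.
Apply vowel harmony: ethvabipboov → athvabipboov.

athvabipboov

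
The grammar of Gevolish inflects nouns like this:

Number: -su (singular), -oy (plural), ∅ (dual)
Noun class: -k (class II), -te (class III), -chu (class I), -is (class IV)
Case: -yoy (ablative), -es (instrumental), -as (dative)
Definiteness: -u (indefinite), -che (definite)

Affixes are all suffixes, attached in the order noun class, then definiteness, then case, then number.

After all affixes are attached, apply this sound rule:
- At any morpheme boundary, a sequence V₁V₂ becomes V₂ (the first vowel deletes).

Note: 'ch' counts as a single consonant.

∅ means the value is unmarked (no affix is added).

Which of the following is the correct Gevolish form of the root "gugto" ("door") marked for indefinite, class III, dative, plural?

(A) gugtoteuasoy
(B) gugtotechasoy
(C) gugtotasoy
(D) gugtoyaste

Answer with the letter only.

C

Attach noun class class III -te → gugtote.
Attach definiteness indefinite -u → gugtoteu.
Attach case dative -as → gugtoteuas.
Attach number plural -oy → gugtoteuasoy.
Apply vowel deletion: gugtoteuasoy → gugtotasoy.
So the correct form is gugtotasoy, option (C).
(A) gugtoteuasoy is wrong: it fails to apply the sound rule(s).
(B) gugtotechasoy is wrong: it uses definite instead of indefinite for definiteness.
(D) gugtoyaste is wrong: it has the affixes in the wrong order.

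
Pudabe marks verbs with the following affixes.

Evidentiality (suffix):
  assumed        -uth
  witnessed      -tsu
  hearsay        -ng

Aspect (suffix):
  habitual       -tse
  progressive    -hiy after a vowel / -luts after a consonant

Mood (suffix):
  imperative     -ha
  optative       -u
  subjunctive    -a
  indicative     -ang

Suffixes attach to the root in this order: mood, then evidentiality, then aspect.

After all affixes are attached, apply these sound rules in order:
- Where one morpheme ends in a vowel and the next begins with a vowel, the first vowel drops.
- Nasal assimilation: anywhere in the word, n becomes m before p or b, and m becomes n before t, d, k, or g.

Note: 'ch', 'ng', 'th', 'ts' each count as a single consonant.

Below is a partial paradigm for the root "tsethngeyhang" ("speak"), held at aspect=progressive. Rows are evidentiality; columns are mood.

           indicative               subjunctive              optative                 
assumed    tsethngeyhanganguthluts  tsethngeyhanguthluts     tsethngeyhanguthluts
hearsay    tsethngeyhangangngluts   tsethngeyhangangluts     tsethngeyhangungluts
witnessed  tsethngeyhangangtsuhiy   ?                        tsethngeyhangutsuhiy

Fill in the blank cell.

tsethngeyhangatsuhiy

Attach mood subjunctive -a → tsethngeyhanga.
Attach evidentiality witnessed -tsu → tsethngeyhangatsu.
Attach aspect progressive -hiy (after vowel 'u') → tsethngeyhangatsuhiy.
Vowel deletion: no change.
Nasal assimilation: no change.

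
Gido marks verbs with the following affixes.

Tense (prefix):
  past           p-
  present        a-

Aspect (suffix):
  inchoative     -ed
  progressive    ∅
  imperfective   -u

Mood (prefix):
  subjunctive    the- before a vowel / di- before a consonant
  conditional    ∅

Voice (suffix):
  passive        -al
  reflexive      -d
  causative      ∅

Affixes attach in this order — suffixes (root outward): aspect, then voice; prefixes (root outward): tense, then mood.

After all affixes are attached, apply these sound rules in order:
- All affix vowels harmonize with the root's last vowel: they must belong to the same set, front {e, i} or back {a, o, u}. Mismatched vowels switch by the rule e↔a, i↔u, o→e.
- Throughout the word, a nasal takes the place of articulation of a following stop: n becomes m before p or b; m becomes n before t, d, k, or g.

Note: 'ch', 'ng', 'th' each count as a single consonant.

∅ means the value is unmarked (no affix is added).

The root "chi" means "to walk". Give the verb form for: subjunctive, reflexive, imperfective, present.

theechiid

Attach tense present a- → achi.
Attach aspect imperfective -u → achiu.
Attach voice reflexive -d → achiud.
Attach mood subjunctive the- (before vowel 'a') → theachiud.
Apply vowel harmony: theachiud → theechiid.
Nasal assimilation: no change.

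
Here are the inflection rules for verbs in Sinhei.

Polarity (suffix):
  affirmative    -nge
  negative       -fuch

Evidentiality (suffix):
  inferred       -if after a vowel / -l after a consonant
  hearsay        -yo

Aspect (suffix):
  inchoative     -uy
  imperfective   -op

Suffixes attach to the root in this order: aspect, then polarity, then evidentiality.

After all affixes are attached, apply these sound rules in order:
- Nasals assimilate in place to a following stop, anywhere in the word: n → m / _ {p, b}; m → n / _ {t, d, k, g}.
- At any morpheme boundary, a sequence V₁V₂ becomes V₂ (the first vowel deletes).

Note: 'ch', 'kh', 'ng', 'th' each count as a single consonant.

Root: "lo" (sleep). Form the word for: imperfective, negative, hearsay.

Attach aspect imperfective -op → loop.
Attach polarity negative -fuch → loopfuch.
Attach evidentiality hearsay -yo → loopfuchyo.
Nasal assimilation: no change.
Apply vowel deletion: loopfuchyo → lopfuchyo.

lopfuchyo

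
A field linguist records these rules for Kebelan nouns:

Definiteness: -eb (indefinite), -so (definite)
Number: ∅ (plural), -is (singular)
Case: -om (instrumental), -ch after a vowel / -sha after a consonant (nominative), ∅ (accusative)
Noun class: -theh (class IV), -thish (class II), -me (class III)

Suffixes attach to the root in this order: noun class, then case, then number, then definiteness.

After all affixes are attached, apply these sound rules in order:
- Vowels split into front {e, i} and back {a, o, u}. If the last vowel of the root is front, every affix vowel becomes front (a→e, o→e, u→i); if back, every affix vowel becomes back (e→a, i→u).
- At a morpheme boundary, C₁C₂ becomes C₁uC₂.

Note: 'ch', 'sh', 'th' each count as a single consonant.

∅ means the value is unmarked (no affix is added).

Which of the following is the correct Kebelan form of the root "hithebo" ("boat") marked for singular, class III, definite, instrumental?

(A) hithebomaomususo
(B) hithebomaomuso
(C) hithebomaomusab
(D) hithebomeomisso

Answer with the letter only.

Attach noun class class III -me → hithebome.
Attach case instrumental -om → hithebomeom.
Attach number singular -is → hithebomeomis.
Attach definiteness definite -so → hithebomeomisso.
Apply vowel harmony: hithebomeomisso → hithebomaomusso.
Apply epenthesis: hithebomaomusso → hithebomaomususo.
So the correct form is hithebomaomususo, option (A).
(D) hithebomeomisso is wrong: it fails to apply the sound rule(s).
(B) hithebomaomuso is wrong: it uses plural instead of singular for number.
(C) hithebomaomusab is wrong: it uses indefinite instead of definite for definiteness.

A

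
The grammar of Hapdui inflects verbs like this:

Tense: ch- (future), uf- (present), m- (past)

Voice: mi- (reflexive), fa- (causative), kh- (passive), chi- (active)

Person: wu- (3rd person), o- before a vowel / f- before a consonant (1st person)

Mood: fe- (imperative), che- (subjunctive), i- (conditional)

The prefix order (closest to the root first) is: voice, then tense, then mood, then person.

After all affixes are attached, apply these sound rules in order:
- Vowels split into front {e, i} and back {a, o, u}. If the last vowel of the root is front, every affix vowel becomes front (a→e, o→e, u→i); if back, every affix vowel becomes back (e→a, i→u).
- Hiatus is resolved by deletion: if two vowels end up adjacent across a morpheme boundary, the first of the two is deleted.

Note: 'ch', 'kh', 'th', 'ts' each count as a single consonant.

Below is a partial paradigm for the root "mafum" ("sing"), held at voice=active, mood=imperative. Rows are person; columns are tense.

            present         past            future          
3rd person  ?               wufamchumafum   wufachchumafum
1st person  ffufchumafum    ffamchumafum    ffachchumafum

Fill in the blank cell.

Attach voice active chi- → chimafum.
Attach tense present uf- → ufchimafum.
Attach mood imperative fe- → feufchimafum.
Attach person 3rd person wu- → wufeufchimafum.
Apply vowel harmony: wufeufchimafum → wufaufchumafum.
Apply vowel deletion: wufaufchumafum → wufufchumafum.

wufufchumafum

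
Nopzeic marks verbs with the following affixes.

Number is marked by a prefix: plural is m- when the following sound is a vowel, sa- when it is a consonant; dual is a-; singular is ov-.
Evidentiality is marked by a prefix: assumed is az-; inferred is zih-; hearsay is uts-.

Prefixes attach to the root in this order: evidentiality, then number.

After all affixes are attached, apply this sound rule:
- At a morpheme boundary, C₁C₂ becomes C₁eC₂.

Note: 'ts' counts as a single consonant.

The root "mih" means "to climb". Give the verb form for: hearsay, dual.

Attach evidentiality hearsay uts- → utsmih.
Attach number dual a- → autsmih.
Apply epenthesis: autsmih → autsemih.

autsemih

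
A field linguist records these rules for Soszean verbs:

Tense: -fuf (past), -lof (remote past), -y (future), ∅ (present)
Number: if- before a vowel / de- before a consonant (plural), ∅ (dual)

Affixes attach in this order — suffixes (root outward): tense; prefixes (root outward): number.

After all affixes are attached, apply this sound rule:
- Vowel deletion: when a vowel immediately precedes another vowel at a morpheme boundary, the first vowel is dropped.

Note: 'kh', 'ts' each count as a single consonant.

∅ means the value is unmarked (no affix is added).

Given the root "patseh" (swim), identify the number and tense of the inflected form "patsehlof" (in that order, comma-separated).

dual, remote past

Segment: patseh-lof.
number: ∅ → dual.
tense: -lof → remote past.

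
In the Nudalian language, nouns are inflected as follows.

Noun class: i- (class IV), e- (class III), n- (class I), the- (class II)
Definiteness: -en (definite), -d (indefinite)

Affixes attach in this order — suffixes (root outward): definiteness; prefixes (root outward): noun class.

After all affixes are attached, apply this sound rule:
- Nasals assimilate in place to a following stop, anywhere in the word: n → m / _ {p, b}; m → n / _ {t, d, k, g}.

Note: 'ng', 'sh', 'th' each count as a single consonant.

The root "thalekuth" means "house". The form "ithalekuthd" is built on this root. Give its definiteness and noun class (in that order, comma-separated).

Segment: i-thalekuth-d.
definiteness: -d → indefinite.
noun class: i- → class IV.

indefinite, class IV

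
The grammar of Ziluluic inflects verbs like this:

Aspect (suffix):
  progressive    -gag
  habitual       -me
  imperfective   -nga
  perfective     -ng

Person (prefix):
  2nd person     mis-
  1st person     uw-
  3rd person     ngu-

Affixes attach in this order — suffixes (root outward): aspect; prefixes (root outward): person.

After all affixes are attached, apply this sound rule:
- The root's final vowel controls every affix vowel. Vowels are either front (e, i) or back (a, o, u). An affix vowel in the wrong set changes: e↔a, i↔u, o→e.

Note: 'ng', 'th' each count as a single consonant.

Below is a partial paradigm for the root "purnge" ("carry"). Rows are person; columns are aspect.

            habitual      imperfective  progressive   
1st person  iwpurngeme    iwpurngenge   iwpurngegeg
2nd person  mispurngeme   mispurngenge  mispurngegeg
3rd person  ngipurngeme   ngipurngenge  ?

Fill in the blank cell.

Attach person 3rd person ngu- → ngupurnge.
Attach aspect progressive -gag → ngupurngegag.
Apply vowel harmony: ngupurngegag → ngipurngegeg.

ngipurngegeg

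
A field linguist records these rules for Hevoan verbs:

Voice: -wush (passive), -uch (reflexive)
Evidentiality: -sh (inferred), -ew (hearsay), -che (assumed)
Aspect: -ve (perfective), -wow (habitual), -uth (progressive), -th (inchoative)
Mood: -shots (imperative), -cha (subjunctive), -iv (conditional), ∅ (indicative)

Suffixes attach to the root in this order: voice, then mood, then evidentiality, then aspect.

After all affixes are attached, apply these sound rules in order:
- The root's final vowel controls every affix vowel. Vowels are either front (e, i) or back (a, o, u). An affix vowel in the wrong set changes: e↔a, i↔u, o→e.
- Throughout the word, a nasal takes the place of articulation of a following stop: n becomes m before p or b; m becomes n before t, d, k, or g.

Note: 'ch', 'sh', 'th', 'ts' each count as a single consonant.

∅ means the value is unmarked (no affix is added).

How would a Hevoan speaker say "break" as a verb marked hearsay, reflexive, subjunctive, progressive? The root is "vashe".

vasheichcheewith

Attach voice reflexive -uch → vasheuch.
Attach mood subjunctive -cha → vasheuchcha.
Attach evidentiality hearsay -ew → vasheuchchaew.
Attach aspect progressive -uth → vasheuchchaewuth.
Apply vowel harmony: vasheuchchaewuth → vasheichcheewith.
Nasal assimilation: no change.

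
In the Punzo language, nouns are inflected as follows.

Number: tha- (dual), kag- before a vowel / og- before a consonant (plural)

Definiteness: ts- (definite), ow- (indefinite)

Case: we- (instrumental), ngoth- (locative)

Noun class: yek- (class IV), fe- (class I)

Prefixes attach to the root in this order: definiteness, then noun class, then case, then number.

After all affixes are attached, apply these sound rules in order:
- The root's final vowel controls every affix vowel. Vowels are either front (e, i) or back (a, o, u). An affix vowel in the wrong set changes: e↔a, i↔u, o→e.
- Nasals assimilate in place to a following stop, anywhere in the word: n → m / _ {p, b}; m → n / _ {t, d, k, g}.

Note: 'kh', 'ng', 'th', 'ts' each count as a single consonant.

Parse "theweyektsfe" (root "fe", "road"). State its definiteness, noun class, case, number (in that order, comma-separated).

definite, class IV, instrumental, dual

Segment: tha-we-yek-ts-fe.
definiteness: ts- → definite.
noun class: yek- → class IV.
case: we- → instrumental.
number: tha- → dual.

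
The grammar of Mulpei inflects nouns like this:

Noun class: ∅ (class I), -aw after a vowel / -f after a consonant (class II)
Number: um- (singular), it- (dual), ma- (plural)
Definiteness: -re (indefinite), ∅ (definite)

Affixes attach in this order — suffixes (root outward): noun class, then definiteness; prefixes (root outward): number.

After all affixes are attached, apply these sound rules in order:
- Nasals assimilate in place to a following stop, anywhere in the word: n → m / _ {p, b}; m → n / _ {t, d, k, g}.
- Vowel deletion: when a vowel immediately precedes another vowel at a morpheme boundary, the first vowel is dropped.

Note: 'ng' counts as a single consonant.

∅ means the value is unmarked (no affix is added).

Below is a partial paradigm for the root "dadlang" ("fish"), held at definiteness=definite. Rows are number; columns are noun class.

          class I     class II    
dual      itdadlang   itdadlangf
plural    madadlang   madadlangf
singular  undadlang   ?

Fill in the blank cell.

undadlangf

Attach number singular um- → umdadlang.
Attach noun class class II -f (after consonant 'ng') → umdadlangf.
definiteness = definite: zero marking, form stays umdadlangf.
Apply nasal assimilation: umdadlangf → undadlangf.
Vowel deletion: no change.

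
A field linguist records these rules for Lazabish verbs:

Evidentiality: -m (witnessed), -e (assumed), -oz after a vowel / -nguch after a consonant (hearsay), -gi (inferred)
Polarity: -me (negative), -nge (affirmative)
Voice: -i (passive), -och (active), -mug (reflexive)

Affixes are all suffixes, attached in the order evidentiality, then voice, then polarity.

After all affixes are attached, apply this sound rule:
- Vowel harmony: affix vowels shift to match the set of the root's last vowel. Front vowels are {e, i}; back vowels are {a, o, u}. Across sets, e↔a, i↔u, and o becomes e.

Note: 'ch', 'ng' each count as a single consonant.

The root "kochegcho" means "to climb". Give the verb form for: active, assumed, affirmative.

kochegchoaochnga

Attach evidentiality assumed -e → kochegchoe.
Attach voice active -och → kochegchoeoch.
Attach polarity affirmative -nge → kochegchoeochnge.
Apply vowel harmony: kochegchoeochnge → kochegchoaochnga.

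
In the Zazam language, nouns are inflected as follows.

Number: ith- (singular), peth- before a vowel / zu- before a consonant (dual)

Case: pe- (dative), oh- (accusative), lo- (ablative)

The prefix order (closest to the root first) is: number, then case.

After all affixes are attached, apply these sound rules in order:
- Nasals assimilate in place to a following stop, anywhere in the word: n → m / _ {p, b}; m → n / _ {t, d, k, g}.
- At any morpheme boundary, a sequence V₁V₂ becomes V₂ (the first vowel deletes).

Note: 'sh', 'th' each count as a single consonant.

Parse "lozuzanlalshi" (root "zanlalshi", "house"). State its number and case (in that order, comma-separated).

Segment: lo-zu-zanlalshi.
number: peth/zu- → dual.
case: lo- → ablative.

dual, ablative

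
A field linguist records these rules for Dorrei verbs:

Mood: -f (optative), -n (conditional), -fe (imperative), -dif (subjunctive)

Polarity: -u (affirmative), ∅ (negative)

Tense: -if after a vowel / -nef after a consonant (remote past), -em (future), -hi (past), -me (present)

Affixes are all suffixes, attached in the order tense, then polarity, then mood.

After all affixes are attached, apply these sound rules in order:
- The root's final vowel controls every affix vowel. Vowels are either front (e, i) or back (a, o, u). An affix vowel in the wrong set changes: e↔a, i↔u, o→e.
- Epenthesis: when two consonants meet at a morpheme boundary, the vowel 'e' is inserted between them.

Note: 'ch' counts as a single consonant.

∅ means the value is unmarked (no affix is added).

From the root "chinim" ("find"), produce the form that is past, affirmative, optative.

Attach tense past -hi → chinimhi.
Attach polarity affirmative -u → chinimhiu.
Attach mood optative -f → chinimhiuf.
Apply vowel harmony: chinimhiuf → chinimhiif.
Apply epenthesis: chinimhiif → chinimehiif.

chinimehiif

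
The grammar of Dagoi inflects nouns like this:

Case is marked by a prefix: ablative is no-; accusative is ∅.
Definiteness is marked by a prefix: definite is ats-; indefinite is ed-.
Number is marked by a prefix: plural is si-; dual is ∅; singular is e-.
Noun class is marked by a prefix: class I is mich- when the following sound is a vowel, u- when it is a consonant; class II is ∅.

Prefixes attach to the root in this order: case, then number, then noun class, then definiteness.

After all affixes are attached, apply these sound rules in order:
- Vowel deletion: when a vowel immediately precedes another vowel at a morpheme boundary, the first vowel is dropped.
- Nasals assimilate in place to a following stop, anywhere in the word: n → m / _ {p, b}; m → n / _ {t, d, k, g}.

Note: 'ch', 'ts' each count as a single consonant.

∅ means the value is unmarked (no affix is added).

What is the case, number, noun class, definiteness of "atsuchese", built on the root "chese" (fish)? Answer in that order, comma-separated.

accusative, dual, class I, definite

Segment: ats-u-chese.
case: ∅ → accusative.
number: ∅ → dual.
noun class: mich/u- → class I.
definiteness: ats- → definite.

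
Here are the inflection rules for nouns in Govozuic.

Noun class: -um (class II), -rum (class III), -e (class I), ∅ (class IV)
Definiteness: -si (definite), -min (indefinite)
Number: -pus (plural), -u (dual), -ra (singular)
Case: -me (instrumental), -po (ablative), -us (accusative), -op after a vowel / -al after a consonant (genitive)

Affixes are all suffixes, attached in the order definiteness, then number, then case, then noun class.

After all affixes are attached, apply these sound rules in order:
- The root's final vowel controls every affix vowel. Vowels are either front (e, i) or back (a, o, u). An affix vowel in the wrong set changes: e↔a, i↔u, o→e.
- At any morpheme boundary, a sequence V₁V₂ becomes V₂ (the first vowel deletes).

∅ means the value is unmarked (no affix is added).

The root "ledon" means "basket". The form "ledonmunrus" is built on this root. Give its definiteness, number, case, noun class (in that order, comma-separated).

Segment: ledon-min-ra-us.
definiteness: -min → indefinite.
number: -ra → singular.
case: -us → accusative.
noun class: ∅ → class IV.

indefinite, singular, accusative, class IV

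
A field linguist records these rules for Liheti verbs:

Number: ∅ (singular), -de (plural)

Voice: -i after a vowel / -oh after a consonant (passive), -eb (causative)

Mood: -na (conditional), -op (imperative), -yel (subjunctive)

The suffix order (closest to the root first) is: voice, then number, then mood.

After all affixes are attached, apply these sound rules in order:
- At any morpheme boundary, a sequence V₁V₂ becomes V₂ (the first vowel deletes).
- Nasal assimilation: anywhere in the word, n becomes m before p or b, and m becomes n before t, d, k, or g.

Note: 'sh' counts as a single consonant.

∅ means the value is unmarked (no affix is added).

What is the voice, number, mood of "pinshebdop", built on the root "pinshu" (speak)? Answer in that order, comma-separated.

Segment: pinshu-eb-de-op.
voice: -eb → causative.
number: -de → plural.
mood: -op → imperative.

causative, plural, imperative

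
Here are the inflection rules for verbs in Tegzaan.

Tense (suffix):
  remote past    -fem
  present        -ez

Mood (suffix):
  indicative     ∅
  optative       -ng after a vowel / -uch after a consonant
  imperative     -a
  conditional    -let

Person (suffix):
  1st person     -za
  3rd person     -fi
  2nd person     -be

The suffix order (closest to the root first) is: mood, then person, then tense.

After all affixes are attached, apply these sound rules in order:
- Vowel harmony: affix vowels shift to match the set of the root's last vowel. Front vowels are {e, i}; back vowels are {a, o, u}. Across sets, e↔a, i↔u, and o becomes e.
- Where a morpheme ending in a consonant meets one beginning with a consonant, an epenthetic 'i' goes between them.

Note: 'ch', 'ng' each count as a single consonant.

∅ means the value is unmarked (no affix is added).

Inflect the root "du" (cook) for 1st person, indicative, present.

mood = indicative: zero marking, form stays du.
Attach person 1st person -za → duza.
Attach tense present -ez → duzaez.
Apply vowel harmony: duzaez → duzaaz.
Epenthesis: no change.

duzaaz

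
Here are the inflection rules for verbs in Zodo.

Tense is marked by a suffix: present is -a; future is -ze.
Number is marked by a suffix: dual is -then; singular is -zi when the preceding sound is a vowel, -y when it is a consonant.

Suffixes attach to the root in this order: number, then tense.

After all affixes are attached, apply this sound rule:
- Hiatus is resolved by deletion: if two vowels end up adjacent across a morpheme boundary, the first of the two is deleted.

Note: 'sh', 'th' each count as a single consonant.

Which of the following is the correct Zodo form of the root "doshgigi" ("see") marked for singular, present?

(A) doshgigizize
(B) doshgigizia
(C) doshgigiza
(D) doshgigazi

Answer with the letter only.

C

Attach number singular -zi (after vowel 'i') → doshgigizi.
Attach tense present -a → doshgigizia.
Apply vowel deletion: doshgigizia → doshgigiza.
So the correct form is doshgigiza, option (C).
(B) doshgigizia is wrong: it fails to apply the sound rule(s).
(A) doshgigizize is wrong: it uses future instead of present for tense.
(D) doshgigazi is wrong: it has the affixes in the wrong order.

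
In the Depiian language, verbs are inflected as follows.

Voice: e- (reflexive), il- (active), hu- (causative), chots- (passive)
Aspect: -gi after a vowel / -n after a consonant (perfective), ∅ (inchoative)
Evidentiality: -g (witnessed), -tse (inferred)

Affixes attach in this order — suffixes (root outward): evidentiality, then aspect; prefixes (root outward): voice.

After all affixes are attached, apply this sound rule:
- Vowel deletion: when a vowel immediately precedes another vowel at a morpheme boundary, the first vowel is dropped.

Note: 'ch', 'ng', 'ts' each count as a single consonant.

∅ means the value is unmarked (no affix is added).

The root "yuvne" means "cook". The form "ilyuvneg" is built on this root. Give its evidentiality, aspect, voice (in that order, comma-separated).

Segment: il-yuvne-g.
evidentiality: -g → witnessed.
aspect: ∅ → inchoative.
voice: il- → active.

witnessed, inchoative, active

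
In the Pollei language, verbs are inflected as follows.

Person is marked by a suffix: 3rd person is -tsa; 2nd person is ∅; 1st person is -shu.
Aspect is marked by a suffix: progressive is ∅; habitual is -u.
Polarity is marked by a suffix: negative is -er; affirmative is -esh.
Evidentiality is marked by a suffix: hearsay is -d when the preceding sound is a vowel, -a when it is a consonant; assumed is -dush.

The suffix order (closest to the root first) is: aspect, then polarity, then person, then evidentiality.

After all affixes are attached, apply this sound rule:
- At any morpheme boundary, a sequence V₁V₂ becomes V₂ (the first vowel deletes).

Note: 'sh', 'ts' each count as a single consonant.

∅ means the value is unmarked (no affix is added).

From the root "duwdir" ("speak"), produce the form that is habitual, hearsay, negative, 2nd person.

Attach aspect habitual -u → duwdiru.
Attach polarity negative -er → duwdiruer.
person = 2nd person: zero marking, form stays duwdiruer.
Attach evidentiality hearsay -a (after consonant 'r') → duwdiruera.
Apply vowel deletion: duwdiruera → duwdirera.

duwdirera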